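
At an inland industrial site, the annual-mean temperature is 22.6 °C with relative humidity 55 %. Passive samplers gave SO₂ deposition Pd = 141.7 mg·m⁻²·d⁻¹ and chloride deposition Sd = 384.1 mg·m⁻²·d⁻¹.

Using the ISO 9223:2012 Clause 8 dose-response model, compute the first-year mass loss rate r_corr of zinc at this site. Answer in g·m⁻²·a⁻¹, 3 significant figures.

zinc: T>10 °C ⇒ hinge -0.071·(22.6−10) = -0.8946
  SO₂ term: 0.0129·141.7^0.44·exp(0.046·55-0.8946) = 0.5854
  Sd branch = 0.0175·Sd^0.57·e^(0.008·RH+0.085·T) = 5.515 μm/a
  sum: 0.5854 + 5.515 → r_corr = 6.1 μm/a
Convert to mass loss: 6.1 μm/a × 7.14 g/cm³ = 43.56 g·m⁻²·a⁻¹

r_corr = 43.6 g·m⁻²·a⁻¹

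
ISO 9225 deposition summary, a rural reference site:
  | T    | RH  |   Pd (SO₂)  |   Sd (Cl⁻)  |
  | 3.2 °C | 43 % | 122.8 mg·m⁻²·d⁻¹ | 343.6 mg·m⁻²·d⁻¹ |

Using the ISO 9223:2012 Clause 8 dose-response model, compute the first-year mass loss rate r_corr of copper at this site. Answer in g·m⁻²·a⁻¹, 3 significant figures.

r_corr = 3.33 g·m⁻²·a⁻¹

copper: f(T) = +0.126·(T−10) [T≤10 °C] = -0.8568
  Pd branch = 0.0053·Pd^0.26·e^(0.059·RH+f) = 0.09935 μm/a
  Sd branch = 0.01025·Sd^0.27·e^(0.036·RH+0.049·T) = 0.2728 μm/a
  r_corr = 0.09935 + 0.2728 = 0.3721 μm/a
Convert to mass loss: 0.3721 μm/a × 8.96 g/cm³ = 3.334 g·m⁻²·a⁻¹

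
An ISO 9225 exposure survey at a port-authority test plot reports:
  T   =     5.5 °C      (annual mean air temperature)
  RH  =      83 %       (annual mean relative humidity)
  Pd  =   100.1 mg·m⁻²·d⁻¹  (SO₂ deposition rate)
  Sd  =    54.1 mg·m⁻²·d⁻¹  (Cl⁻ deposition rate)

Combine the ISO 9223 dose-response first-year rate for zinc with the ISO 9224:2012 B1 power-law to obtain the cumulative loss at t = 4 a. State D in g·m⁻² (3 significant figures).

D(4) = 94.4 g·m⁻²

zinc: T≤10 °C ⇒ hinge +0.038·(5.5−10) = -0.1710
  Pd branch = 0.0129·Pd^0.44·e^(0.046·RH+f) = 3.755 μm/a
  Sd branch = 0.0175·Sd^0.57·e^(0.008·RH+0.085·T) = 0.5277 μm/a
  r_corr = 3.755 + 0.5277 = 4.283 μm/a
Power-law: D(4) = r_corr · 4^0.813
  D(4) = 4.283 × 4^0.813 = 4.283 × 3.087 = 13.22 μm
  Mass loss = 13.22 μm × 7.14 g/cm³ = 94.39 g·m⁻²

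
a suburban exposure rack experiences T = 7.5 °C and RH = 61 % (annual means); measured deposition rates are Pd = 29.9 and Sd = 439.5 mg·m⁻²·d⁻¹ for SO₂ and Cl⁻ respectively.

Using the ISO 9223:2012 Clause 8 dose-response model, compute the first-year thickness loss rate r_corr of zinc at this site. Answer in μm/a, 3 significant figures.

r_corr = 2.60 μm/a

zinc: f(T) = +0.038·(T−10) [T≤10 °C] = -0.0950
  SO₂ term: 0.0129·29.9^0.44·exp(0.046·61-0.0950) = 0.8655
  Sd branch = 0.0175·Sd^0.57·e^(0.008·RH+0.085·T) = 1.731 μm/a
  r_corr = 0.8655 + 1.731 = 2.597 μm/a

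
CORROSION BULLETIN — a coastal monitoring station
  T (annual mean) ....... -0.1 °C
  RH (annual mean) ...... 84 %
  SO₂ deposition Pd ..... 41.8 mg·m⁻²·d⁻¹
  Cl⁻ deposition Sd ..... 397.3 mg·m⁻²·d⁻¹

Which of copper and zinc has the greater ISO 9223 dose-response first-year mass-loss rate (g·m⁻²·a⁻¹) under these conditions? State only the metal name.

copper: T≤10 °C ⇒ hinge +0.126·(-0.1−10) = -1.2726
  Pd branch = 0.0053·Pd^0.26·e^(0.059·RH+f) = 0.5565 μm/a
  Sd branch = 0.01025·Sd^0.27·e^(0.036·RH+0.049·T) = 1.056 μm/a
  sum: 0.5565 + 1.056 → r_corr = 1.612 μm/a
  mass loss = 1.612 μm/a × 8.96 g/cm³ = 14.45 g·m⁻²·a⁻¹
zinc: temperature factor f = +0.038·(-10.1) = -0.3838
  Pd branch = 0.0129·Pd^0.44·e^(0.046·RH+f) = 2.164 μm/a
  Sd branch = 0.0175·Sd^0.57·e^(0.008·RH+0.085·T) = 1.03 μm/a
  r_corr = 2.164 + 1.03 = 3.194 μm/a
  mass loss = 3.194 μm/a × 7.14 g/cm³ = 22.81 g·m⁻²·a⁻¹
Ordering by g·m⁻²·a⁻¹: zinc (22.8) > copper (14.4)

zinc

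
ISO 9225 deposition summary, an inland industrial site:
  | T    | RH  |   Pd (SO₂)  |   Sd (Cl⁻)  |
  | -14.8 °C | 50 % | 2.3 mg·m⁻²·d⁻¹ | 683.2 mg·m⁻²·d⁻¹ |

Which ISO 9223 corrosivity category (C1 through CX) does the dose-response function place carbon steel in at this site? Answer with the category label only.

carbon steel: f(T) = +0.150·(T−10) [T≤10 °C] = -3.7200
  Pd branch = 1.77·Pd^0.52·e^(0.02·RH+f) = 0.1798 μm/a
  Cl⁻ term: 0.102·683.2^0.62·exp(0.033·50+0.04·-14.8) = 16.81
  r_corr = 0.1798 + 16.81 = 16.99 μm/a
Category bounds: 1.3…25 μm/a bracket r_corr ⇒ C2

C2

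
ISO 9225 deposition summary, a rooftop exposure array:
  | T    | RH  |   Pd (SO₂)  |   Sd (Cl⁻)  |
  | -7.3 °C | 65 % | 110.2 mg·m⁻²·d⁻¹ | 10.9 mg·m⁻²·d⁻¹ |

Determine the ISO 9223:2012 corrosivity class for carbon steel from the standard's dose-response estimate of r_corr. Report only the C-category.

carbon steel: T≤10 °C ⇒ hinge +0.150·(-7.3−10) = -2.5950
  SO₂ term: 1.77·110.2^0.52·exp(0.02·65-2.5950) = 5.591
  Cl⁻ term: 0.102·10.9^0.62·exp(0.033·65+0.04·-7.3) = 2.861
  r_corr = 5.591 + 2.861 = 8.452 μm/a
8.45 μm/a falls in (1.3, 25] for carbon steel → category C2

C2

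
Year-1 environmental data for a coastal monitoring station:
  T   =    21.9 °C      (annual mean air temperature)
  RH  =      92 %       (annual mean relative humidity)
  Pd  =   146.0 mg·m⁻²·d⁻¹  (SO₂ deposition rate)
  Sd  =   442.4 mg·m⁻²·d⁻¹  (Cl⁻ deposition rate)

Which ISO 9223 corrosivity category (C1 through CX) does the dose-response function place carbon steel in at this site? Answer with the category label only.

carbon steel: T>10 °C ⇒ hinge -0.054·(21.9−10) = -0.6426
  sulphur-dioxide contribution → 78.25 μm/a
  chloride contribution → 222.8 μm/a
  total first-year rate 301.1 μm/a
Category bounds: 200…700 μm/a bracket r_corr ⇒ CX

CX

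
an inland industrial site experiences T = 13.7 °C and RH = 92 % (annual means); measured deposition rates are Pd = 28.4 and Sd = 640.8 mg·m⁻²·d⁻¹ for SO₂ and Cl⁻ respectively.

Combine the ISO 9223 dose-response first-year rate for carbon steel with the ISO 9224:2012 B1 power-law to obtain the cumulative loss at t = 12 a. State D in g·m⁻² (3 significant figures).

D(12) = 7.31e+03 g·m⁻²

carbon steel: T>10 °C ⇒ hinge -0.054·(13.7−10) = -0.1998
  Pd branch = 1.77·Pd^0.52·e^(0.02·RH+f) = 52 μm/a
  Cl⁻ term: 0.102·640.8^0.62·exp(0.033·92+0.04·13.7) = 202
  sum: 52 + 202 → r_corr = 254 μm/a
ISO 9224: D(t) = r_corr · t^b with b = 0.523 (carbon steel, B1)
  D(12) = 254 × 12^0.523 = 254 × 3.668 = 931.5 μm
  Mass loss = 931.5 μm × 7.85 g/cm³ = 7312 g·m⁻²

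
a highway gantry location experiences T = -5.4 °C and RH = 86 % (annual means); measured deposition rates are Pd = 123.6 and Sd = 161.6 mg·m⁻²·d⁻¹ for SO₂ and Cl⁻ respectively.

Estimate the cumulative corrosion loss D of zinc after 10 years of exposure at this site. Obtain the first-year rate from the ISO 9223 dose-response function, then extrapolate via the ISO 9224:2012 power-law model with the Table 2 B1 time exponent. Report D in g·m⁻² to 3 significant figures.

zinc: T≤10 °C ⇒ hinge +0.038·(-5.4−10) = -0.5852
  Pd branch = 0.0129·Pd^0.44·e^(0.046·RH+f) = 3.126 μm/a
  Sd branch = 0.0175·Sd^0.57·e^(0.008·RH+0.085·T) = 0.3993 μm/a
  sum: 3.126 + 0.3993 → r_corr = 3.525 μm/a
ISO 9224: D(t) = r_corr · t^b with b = 0.813 (zinc, B1)
  D(10) = 3.525 × 10^0.813 = 3.525 × 6.501 = 22.92 μm
  Mass loss = 22.92 μm × 7.14 g/cm³ = 163.6 g·m⁻²

D(10) = 164 g·m⁻²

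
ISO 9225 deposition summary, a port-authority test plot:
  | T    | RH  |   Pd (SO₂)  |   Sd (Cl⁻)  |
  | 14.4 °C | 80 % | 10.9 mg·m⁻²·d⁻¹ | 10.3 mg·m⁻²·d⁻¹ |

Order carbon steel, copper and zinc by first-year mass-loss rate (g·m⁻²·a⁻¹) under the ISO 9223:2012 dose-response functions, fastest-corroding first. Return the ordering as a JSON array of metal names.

carbon steel: f(T) = -0.054·(T−10) [T>10 °C] = -0.2376
  SO₂ term: 1.77·10.9^0.52·exp(0.02·80-0.2376) = 23.94
  Sd branch = 0.102·Sd^0.62·e^(0.033·RH+0.04·T) = 10.8 μm/a
  r_corr = 23.94 + 10.8 = 34.74 μm/a
  mass loss = 34.74 μm/a × 7.85 g/cm³ = 272.7 g·m⁻²·a⁻¹
copper: f(T) = -0.080·(T−10) [T>10 °C] = -0.3520
  SO₂ term: 0.0053·10.9^0.26·exp(0.059·80-0.3520) = 0.778
  Sd branch = 0.01025·Sd^0.27·e^(0.036·RH+0.049·T) = 0.6941 μm/a
  r_corr = 0.778 + 0.6941 = 1.472 μm/a
  mass loss = 1.472 μm/a × 8.96 g/cm³ = 13.19 g·m⁻²·a⁻¹
zinc: T>10 °C ⇒ hinge -0.071·(14.4−10) = -0.3124
  Pd branch = 0.0129·Pd^0.44·e^(0.046·RH+f) = 1.071 μm/a
  Sd branch = 0.0175·Sd^0.57·e^(0.008·RH+0.085·T) = 0.4265 μm/a
  r_corr = 1.071 + 0.4265 = 1.497 μm/a
  mass loss = 1.497 μm/a × 7.14 g/cm³ = 10.69 g·m⁻²·a⁻¹
Ordering by g·m⁻²·a⁻¹: carbon steel (273) > copper (13.2) > zinc (10.7)

["carbon steel", "copper", "zinc"]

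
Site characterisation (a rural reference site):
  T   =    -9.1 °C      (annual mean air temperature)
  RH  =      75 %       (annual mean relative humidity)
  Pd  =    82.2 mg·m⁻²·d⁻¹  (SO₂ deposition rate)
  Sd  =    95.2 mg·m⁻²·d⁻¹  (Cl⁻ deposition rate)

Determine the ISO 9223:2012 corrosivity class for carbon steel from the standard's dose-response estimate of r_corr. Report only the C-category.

C2

carbon steel: f(T) = +0.150·(T−10) [T≤10 °C] = -2.8650
  Pd branch = 1.77·Pd^0.52·e^(0.02·RH+f) = 4.476 μm/a
  Sd branch = 0.102·Sd^0.62·e^(0.033·RH+0.04·T) = 14.2 μm/a
  sum: 4.476 + 14.2 → r_corr = 18.67 μm/a
18.7 μm/a falls in (1.3, 25] for carbon steel → category C2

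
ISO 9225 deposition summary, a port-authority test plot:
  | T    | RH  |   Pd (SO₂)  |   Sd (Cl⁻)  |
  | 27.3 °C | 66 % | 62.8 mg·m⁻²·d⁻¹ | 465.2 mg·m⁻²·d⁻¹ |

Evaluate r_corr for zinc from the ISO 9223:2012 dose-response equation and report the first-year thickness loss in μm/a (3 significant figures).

zinc: T>10 °C ⇒ hinge -0.071·(27.3−10) = -1.2283
  Pd branch = 0.0129·Pd^0.44·e^(0.046·RH+f) = 0.4861 μm/a
  Sd branch = 0.0175·Sd^0.57·e^(0.008·RH+0.085·T) = 10.02 μm/a
  sum: 0.4861 + 10.02 → r_corr = 10.5 μm/a

r_corr = 10.5 μm/a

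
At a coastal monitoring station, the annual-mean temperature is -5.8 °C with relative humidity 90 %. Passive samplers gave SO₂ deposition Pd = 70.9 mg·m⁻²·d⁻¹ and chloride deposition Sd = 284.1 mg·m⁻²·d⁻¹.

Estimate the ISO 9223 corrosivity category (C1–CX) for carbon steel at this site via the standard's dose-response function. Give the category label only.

carbon steel: temperature factor f = +0.150·(-15.8) = -2.3700
  SO₂ term: 1.77·70.9^0.52·exp(0.02·90-2.3700) = 9.178
  Sd branch = 0.102·Sd^0.62·e^(0.033·RH+0.04·T) = 52.34 μm/a
  sum: 9.178 + 52.34 → r_corr = 61.52 μm/a
ISO 9223 Table 2 (carbon steel): 50 < 61.5 ≤ 80 μm/a ⇒ C4

C4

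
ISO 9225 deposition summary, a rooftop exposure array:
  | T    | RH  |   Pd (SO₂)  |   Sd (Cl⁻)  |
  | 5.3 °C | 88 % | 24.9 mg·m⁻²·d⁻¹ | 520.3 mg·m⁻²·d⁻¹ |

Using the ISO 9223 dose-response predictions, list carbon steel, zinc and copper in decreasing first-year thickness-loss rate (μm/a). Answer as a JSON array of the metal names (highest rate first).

["carbon steel", "zinc", "copper"]

carbon steel: T≤10 °C ⇒ hinge +0.150·(5.3−10) = -0.7050
  Pd branch = 1.77·Pd^0.52·e^(0.02·RH+f) = 27.05 μm/a
  Cl⁻ term: 0.102·520.3^0.62·exp(0.033·88+0.04·5.3) = 111.2
  sum: 27.05 + 111.2 → r_corr = 138.2 μm/a
zinc: T≤10 °C ⇒ hinge +0.038·(5.3−10) = -0.1786
  Pd branch = 0.0129·Pd^0.44·e^(0.046·RH+f) = 2.543 μm/a
  Cl⁻ term: 0.0175·520.3^0.57·exp(0.008·88+0.085·5.3) = 1.962
  r_corr = 2.543 + 1.962 = 4.505 μm/a
copper: T≤10 °C ⇒ hinge +0.126·(5.3−10) = -0.5922
  Pd branch = 0.0053·Pd^0.26·e^(0.059·RH+f) = 1.216 μm/a
  Sd branch = 0.01025·Sd^0.27·e^(0.036·RH+0.049·T) = 1.709 μm/a
  sum: 1.216 + 1.709 → r_corr = 2.925 μm/a
Ordering by μm/a: carbon steel (138) > zinc (4.51) > copper (2.93)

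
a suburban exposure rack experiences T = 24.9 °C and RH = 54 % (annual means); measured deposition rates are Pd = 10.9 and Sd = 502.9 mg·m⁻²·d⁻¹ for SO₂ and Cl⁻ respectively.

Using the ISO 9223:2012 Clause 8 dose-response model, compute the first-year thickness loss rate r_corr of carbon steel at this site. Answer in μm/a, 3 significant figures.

carbon steel: f(T) = -0.054·(T−10) [T>10 °C] = -0.8046
  Pd branch = 1.77·Pd^0.52·e^(0.02·RH+f) = 8.073 μm/a
  Cl⁻ term: 0.102·502.9^0.62·exp(0.033·54+0.04·24.9) = 77.62
  sum: 8.073 + 77.62 → r_corr = 85.7 μm/a

r_corr = 85.7 μm/a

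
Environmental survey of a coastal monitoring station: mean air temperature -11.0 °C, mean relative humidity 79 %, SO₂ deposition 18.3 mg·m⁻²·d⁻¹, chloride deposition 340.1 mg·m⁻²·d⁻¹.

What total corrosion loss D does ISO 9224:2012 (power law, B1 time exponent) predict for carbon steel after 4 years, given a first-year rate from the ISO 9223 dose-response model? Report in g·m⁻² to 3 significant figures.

D(4) = 563 g·m⁻²

carbon steel: temperature factor f = +0.150·(-21.0) = -3.1500
  Pd branch = 1.77·Pd^0.52·e^(0.02·RH+f) = 1.67 μm/a
  Cl⁻ term: 0.102·340.1^0.62·exp(0.033·79+0.04·-11.0) = 33.06
  sum: 1.67 + 33.06 → r_corr = 34.73 μm/a
Power-law: D(4) = r_corr · 4^0.523
  D(4) = 34.73 × 4^0.523 = 34.73 × 2.065 = 71.71 μm
  Mass loss = 71.71 μm × 7.85 g/cm³ = 562.9 g·m⁻²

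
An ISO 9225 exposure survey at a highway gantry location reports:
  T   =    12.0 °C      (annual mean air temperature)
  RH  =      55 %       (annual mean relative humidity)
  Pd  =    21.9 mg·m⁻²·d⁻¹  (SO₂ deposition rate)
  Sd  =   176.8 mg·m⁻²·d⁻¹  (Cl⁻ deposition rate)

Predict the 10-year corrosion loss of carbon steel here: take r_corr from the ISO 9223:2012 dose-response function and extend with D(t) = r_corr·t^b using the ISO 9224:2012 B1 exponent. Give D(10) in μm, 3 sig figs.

D(10) = 163 μm

carbon steel: temperature factor f = -0.054·(2.0) = -0.1080
  Pd branch = 1.77·Pd^0.52·e^(0.02·RH+f) = 23.76 μm/a
  Sd branch = 0.102·Sd^0.62·e^(0.033·RH+0.04·T) = 25.05 μm/a
  sum: 23.76 + 25.05 → r_corr = 48.81 μm/a
Power-law: D(10) = r_corr · 10^0.523
  D(10) = 48.81 × 10^0.523 = 48.81 × 3.334 = 162.7 μm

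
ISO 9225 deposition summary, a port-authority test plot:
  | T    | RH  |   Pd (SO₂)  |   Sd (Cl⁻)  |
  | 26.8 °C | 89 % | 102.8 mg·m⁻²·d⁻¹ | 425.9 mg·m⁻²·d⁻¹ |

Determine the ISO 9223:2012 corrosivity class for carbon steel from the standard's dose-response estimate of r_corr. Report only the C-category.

CX

carbon steel: f(T) = -0.054·(T−10) [T>10 °C] = -0.9072
  SO₂ term: 1.77·102.8^0.52·exp(0.02·89-0.9072) = 47.13
  Sd branch = 0.102·Sd^0.62·e^(0.033·RH+0.04·T) = 239.8 μm/a
  r_corr = 47.13 + 239.8 = 286.9 μm/a
Category bounds: 200…700 μm/a bracket r_corr ⇒ CX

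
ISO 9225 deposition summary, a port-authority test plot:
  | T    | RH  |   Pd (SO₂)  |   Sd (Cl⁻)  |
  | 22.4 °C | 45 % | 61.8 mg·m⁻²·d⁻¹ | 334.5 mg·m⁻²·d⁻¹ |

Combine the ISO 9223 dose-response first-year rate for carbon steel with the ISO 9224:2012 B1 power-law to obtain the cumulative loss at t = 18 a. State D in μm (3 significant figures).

D(18) = 270 μm

carbon steel: T>10 °C ⇒ hinge -0.054·(22.4−10) = -0.6696
  Pd branch = 1.77·Pd^0.52·e^(0.02·RH+f) = 19.03 μm/a
  Sd branch = 0.102·Sd^0.62·e^(0.033·RH+0.04·T) = 40.53 μm/a
  sum: 19.03 + 40.53 → r_corr = 59.56 μm/a
ISO 9224: D(t) = r_corr · t^b with b = 0.523 (carbon steel, B1)
  D(18) = 59.56 × 18^0.523 = 59.56 × 4.534 = 270 μm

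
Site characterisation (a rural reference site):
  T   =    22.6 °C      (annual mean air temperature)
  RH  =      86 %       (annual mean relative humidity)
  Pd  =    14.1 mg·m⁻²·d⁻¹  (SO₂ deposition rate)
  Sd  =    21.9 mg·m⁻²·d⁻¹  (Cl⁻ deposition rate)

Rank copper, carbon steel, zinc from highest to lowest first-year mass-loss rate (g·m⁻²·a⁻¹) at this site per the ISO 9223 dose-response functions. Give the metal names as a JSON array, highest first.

copper: T>10 °C ⇒ hinge -0.080·(22.6−10) = -1.0080
  SO₂ term: 0.0053·14.1^0.26·exp(0.059·86-1.0080) = 0.6151
  Cl⁻ term: 0.01025·21.9^0.27·exp(0.036·86+0.049·22.6) = 1.578
  r_corr = 0.6151 + 1.578 = 2.193 μm/a
  mass loss = 2.193 μm/a × 8.96 g/cm³ = 19.65 g·m⁻²·a⁻¹
carbon steel: T>10 °C ⇒ hinge -0.054·(22.6−10) = -0.6804
  Pd branch = 1.77·Pd^0.52·e^(0.02·RH+f) = 19.82 μm/a
  Cl⁻ term: 0.102·21.9^0.62·exp(0.033·86+0.04·22.6) = 29.16
  r_corr = 19.82 + 29.16 = 48.98 μm/a
  mass loss = 48.98 μm/a × 7.85 g/cm³ = 384.5 g·m⁻²·a⁻¹
zinc: f(T) = -0.071·(T−10) [T>10 °C] = -0.8946
  Pd branch = 0.0129·Pd^0.44·e^(0.046·RH+f) = 0.8827 μm/a
  Cl⁻ term: 0.0175·21.9^0.57·exp(0.008·86+0.085·22.6) = 1.381
  sum: 0.8827 + 1.381 → r_corr = 2.264 μm/a
  mass loss = 2.264 μm/a × 7.14 g/cm³ = 16.16 g·m⁻²·a⁻¹
Ordering by g·m⁻²·a⁻¹: carbon steel (384) > copper (19.7) > zinc (16.2)

["carbon steel", "copper", "zinc"]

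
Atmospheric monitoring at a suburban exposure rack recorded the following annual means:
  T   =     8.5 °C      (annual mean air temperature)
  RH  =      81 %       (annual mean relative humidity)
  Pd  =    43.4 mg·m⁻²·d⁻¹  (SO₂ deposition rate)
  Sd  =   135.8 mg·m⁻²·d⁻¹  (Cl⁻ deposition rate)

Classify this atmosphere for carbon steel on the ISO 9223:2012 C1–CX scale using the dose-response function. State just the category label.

C5

carbon steel: f(T) = +0.150·(T−10) [T≤10 °C] = -0.2250
  Pd branch = 1.77·Pd^0.52·e^(0.02·RH+f) = 50.74 μm/a
  Cl⁻ term: 0.102·135.8^0.62·exp(0.033·81+0.04·8.5) = 43.6
  r_corr = 50.74 + 43.6 = 94.34 μm/a
Category bounds: 80…200 μm/a bracket r_corr ⇒ C5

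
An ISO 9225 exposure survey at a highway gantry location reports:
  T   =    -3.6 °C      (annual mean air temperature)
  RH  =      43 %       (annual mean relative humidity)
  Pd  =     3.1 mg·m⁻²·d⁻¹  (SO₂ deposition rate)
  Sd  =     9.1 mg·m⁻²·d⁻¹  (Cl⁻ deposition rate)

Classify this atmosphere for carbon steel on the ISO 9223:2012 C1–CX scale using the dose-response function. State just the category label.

carbon steel: f(T) = +0.150·(T−10) [T≤10 °C] = -2.0400
  SO₂ term: 1.77·3.1^0.52·exp(0.02·43-2.0400) = 0.9795
  Sd branch = 0.102·Sd^0.62·e^(0.033·RH+0.04·T) = 1.435 μm/a
  sum: 0.9795 + 1.435 → r_corr = 2.415 μm/a
2.41 μm/a falls in (1.3, 25] for carbon steel → category C2

C2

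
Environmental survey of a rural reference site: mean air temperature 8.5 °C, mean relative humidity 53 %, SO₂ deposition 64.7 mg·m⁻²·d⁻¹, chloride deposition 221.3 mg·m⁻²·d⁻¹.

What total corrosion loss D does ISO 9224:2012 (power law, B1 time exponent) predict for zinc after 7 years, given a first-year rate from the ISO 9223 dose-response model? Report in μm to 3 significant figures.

D(7) = 10.1 μm

zinc: T≤10 °C ⇒ hinge +0.038·(8.5−10) = -0.0570
  sulphur-dioxide contribution → 0.8739 μm/a
  chloride contribution → 1.196 μm/a
  ⇒ r_corr(zinc) = 2.069 μm/a
ISO 9224: D(t) = r_corr · t^b with b = 0.813 (zinc, B1)
  D(7) = 2.069 × 7^0.813 = 2.069 × 4.865 = 10.07 μm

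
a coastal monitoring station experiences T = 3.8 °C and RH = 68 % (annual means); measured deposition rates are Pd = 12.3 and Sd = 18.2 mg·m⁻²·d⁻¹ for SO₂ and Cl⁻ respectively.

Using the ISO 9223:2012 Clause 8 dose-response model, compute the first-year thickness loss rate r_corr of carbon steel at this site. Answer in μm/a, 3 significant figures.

r_corr = 16.8 μm/a

carbon steel: temperature factor f = +0.150·(-6.2) = -0.9300
  sulphur-dioxide contribution → 10.03 μm/a
  chloride contribution → 6.767 μm/a
  ⇒ r_corr(carbon steel) = 16.8 μm/a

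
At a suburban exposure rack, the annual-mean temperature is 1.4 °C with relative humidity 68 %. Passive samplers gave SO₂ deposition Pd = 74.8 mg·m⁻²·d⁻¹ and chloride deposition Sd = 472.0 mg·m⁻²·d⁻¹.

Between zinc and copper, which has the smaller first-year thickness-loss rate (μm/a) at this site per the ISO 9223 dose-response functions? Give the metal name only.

zinc: f(T) = +0.038·(T−10) [T≤10 °C] = -0.3268
  sulphur-dioxide contribution → 1.418 μm/a
  chloride contribution → 1.135 μm/a
  ⇒ r_corr(zinc) = 2.553 μm/a
copper: T≤10 °C ⇒ hinge +0.126·(1.4−10) = -1.0836
  sulphur-dioxide contribution → 0.3043 μm/a
  chloride contribution → 0.6693 μm/a
  ⇒ r_corr(copper) = 0.9736 μm/a
Ordering by μm/a: zinc (2.55) > copper (0.974)

copper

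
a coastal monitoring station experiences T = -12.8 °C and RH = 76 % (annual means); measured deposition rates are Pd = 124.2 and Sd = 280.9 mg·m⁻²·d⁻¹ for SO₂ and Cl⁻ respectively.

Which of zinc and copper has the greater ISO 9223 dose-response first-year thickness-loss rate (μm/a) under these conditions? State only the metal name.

zinc: f(T) = +0.038·(T−10) [T≤10 °C] = -0.8664
  sulphur-dioxide contribution → 1.493 μm/a
  chloride contribution → 0.2693 μm/a
  total first-year rate 1.762 μm/a
copper: T≤10 °C ⇒ hinge +0.126·(-12.8−10) = -2.8728
  sulphur-dioxide contribution → 0.093 μm/a
  chloride contribution → 0.387 μm/a
  ⇒ r_corr(copper) = 0.48 μm/a
Ordering by μm/a: zinc (1.76) > copper (0.48)

zinc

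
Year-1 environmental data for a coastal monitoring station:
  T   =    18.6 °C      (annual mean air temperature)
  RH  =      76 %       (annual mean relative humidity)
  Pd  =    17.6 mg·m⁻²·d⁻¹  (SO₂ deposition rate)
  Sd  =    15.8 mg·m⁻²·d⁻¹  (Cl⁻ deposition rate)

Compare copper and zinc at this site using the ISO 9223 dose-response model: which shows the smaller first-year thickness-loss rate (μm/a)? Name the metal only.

copper: T>10 °C ⇒ hinge -0.080·(18.6−10) = -0.6880
  sulphur-dioxide contribution → 0.4974 μm/a
  chloride contribution → 0.8287 μm/a
  ⇒ r_corr(copper) = 1.326 μm/a
zinc: f(T) = -0.071·(T−10) [T>10 °C] = -0.6106
  sulphur-dioxide contribution → 0.8161 μm/a
  chloride contribution → 0.7533 μm/a
  total first-year rate 1.569 μm/a
Ordering by μm/a: zinc (1.57) > copper (1.33)

copper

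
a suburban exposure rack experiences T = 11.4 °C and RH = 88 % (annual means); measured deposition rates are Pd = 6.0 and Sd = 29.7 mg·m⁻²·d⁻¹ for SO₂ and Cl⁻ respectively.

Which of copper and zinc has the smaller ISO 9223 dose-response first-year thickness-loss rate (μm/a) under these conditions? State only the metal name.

zinc

copper: f(T) = -0.080·(T−10) [T>10 °C] = -0.1120
  SO₂ term: 0.0053·6.0^0.26·exp(0.059·88-0.1120) = 1.358
  Cl⁻ term: 0.01025·29.7^0.27·exp(0.036·88+0.049·11.4) = 1.064
  r_corr = 1.358 + 1.064 = 2.421 μm/a
zinc: temperature factor f = -0.071·(1.4) = -0.0994
  SO₂ term: 0.0129·6.0^0.44·exp(0.046·88-0.0994) = 1.472
  Cl⁻ term: 0.0175·29.7^0.57·exp(0.008·88+0.085·11.4) = 0.6443
  sum: 1.472 + 0.6443 → r_corr = 2.116 μm/a
Ordering by μm/a: copper (2.42) > zinc (2.12)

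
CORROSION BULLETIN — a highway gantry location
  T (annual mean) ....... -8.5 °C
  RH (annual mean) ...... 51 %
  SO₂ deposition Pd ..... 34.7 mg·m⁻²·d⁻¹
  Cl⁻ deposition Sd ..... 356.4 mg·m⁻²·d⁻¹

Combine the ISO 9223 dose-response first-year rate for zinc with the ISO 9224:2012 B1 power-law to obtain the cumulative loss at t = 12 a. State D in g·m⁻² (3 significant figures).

zinc: temperature factor f = +0.038·(-18.5) = -0.7030
  Pd branch = 0.0129·Pd^0.44·e^(0.046·RH+f) = 0.3176 μm/a
  Cl⁻ term: 0.0175·356.4^0.57·exp(0.008·51+0.085·-8.5) = 0.364
  sum: 0.3176 + 0.364 → r_corr = 0.6816 μm/a
Power-law: D(12) = r_corr · 12^0.813
  D(12) = 0.6816 × 12^0.813 = 0.6816 × 7.54 = 5.139 μm
  Mass loss = 5.139 μm × 7.14 g/cm³ = 36.69 g·m⁻²

D(12) = 36.7 g·m⁻²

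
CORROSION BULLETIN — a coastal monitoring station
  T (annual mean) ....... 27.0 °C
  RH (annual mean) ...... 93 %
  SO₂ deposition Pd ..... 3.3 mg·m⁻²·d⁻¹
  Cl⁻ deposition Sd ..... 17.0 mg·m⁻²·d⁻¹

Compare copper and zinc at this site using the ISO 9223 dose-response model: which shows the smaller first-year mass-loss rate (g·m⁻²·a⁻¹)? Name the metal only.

zinc

copper: f(T) = -0.080·(T−10) [T>10 °C] = -1.3600
  SO₂ term: 0.0053·3.3^0.26·exp(0.059·93-1.3600) = 0.4481
  Cl⁻ term: 0.01025·17.0^0.27·exp(0.036·93+0.049·27.0) = 2.353
  r_corr = 0.4481 + 2.353 = 2.801 μm/a
  mass loss = 2.801 μm/a × 8.96 g/cm³ = 25.09 g·m⁻²·a⁻¹
zinc: temperature factor f = -0.071·(17.0) = -1.2070
  SO₂ term: 0.0129·3.3^0.44·exp(0.046·93-1.2070) = 0.4704
  Cl⁻ term: 0.0175·17.0^0.57·exp(0.008·93+0.085·27.0) = 1.837
  sum: 0.4704 + 1.837 → r_corr = 2.308 μm/a
  mass loss = 2.308 μm/a × 7.14 g/cm³ = 16.48 g·m⁻²·a⁻¹
Ordering by g·m⁻²·a⁻¹: copper (25.1) > zinc (16.5)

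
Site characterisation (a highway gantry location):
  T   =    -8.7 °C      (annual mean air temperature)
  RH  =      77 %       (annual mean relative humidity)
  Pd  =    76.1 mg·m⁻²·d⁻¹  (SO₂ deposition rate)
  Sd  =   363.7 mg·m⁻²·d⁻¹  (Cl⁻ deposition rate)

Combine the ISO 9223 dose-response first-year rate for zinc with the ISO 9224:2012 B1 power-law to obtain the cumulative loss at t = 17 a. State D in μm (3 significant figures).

D(17) = 19.2 μm

zinc: T≤10 °C ⇒ hinge +0.038·(-8.7−10) = -0.7106
  sulphur-dioxide contribution → 1.473 μm/a
  chloride contribution → 0.4457 μm/a
  ⇒ r_corr(zinc) = 1.918 μm/a
Long-term exponent b (ISO 9224 Table 2, B1) = 0.813
  D(17) = 1.918 × 17^0.813 = 1.918 × 10.01 = 19.2 μm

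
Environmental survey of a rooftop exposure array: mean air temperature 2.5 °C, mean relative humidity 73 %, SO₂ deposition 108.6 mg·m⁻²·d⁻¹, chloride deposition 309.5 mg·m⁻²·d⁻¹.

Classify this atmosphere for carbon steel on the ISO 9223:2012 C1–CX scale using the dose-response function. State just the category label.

C4

carbon steel: T≤10 °C ⇒ hinge +0.150·(2.5−10) = -1.1250
  sulphur-dioxide contribution → 28.32 μm/a
  chloride contribution → 43.9 μm/a
  ⇒ r_corr(carbon steel) = 72.22 μm/a
ISO 9223 Table 2 (carbon steel): 50 < 72.2 ≤ 80 μm/a ⇒ C4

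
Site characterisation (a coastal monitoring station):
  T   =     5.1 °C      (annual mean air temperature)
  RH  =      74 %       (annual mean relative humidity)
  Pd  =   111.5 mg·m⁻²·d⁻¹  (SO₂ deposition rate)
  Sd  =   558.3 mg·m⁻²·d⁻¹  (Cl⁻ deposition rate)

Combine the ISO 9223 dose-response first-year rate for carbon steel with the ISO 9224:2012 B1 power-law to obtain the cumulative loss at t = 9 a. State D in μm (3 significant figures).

carbon steel: T≤10 °C ⇒ hinge +0.150·(5.1−10) = -0.7350
  SO₂ term: 1.77·111.5^0.52·exp(0.02·74-0.7350) = 43.26
  Sd branch = 0.102·Sd^0.62·e^(0.033·RH+0.04·T) = 72.58 μm/a
  r_corr = 43.26 + 72.58 = 115.8 μm/a
Power-law: D(9) = r_corr · 9^0.523
  D(9) = 115.8 × 9^0.523 = 115.8 × 3.156 = 365.5 μm

D(9) = 366 μm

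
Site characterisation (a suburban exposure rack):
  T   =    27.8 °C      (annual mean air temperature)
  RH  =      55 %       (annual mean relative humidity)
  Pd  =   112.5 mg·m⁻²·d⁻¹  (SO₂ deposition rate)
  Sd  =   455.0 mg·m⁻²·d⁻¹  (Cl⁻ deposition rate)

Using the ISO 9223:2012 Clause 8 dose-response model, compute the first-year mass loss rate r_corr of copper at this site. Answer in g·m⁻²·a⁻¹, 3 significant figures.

r_corr = 14.6 g·m⁻²·a⁻¹

copper: f(T) = -0.080·(T−10) [T>10 °C] = -1.4240
  SO₂ term: 0.0053·112.5^0.26·exp(0.059·55-1.4240) = 0.1118
  Cl⁻ term: 0.01025·455.0^0.27·exp(0.036·55+0.049·27.8) = 1.513
  sum: 0.1118 + 1.513 → r_corr = 1.625 μm/a
Convert to mass loss: 1.625 μm/a × 8.96 g/cm³ = 14.56 g·m⁻²·a⁻¹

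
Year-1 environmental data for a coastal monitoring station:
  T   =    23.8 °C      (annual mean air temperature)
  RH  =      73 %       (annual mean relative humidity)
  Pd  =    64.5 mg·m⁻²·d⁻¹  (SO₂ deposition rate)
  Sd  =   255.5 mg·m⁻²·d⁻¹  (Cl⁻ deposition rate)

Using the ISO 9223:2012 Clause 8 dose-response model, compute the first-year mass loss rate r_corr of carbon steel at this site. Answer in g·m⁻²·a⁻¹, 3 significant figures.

r_corr = 965 g·m⁻²·a⁻¹

carbon steel: f(T) = -0.054·(T−10) [T>10 °C] = -0.7452
  sulphur-dioxide contribution → 31.58 μm/a
  chloride contribution → 91.38 μm/a
  ⇒ r_corr(carbon steel) = 123 μm/a
Convert to mass loss: 123 μm/a × 7.85 g/cm³ = 965.2 g·m⁻²·a⁻¹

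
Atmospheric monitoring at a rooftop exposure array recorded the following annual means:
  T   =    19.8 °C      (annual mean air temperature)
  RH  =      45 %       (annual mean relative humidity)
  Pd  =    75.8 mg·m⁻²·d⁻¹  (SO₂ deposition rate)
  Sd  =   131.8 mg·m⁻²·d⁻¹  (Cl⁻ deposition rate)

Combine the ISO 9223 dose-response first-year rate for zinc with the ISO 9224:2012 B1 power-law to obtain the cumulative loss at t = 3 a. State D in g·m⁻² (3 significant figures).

D(3) = 44.0 g·m⁻²

zinc: f(T) = -0.071·(T−10) [T>10 °C] = -0.6958
  sulphur-dioxide contribution → 0.3423 μm/a
  chloride contribution → 2.181 μm/a
  ⇒ r_corr(zinc) = 2.523 μm/a
Long-term exponent b (ISO 9224 Table 2, B1) = 0.813
  D(3) = 2.523 × 3^0.813 = 2.523 × 2.443 = 6.164 μm
  Mass loss = 6.164 μm × 7.14 g/cm³ = 44.01 g·m⁻²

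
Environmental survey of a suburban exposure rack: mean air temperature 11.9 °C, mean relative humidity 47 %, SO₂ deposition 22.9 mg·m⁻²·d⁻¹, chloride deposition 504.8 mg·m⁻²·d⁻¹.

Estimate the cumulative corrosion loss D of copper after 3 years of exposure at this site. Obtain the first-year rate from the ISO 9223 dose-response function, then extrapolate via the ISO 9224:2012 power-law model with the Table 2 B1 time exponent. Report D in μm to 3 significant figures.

D(3) = 1.46 μm

copper: f(T) = -0.080·(T−10) [T>10 °C] = -0.1520
  SO₂ term: 0.0053·22.9^0.26·exp(0.059·47-0.1520) = 0.1645
  Sd branch = 0.01025·Sd^0.27·e^(0.036·RH+0.049·T) = 0.5353 μm/a
  r_corr = 0.1645 + 0.5353 = 0.6998 μm/a
ISO 9224: D(t) = r_corr · t^b with b = 0.667 (copper, B1)
  D(3) = 0.6998 × 3^0.667 = 0.6998 × 2.081 = 1.456 μm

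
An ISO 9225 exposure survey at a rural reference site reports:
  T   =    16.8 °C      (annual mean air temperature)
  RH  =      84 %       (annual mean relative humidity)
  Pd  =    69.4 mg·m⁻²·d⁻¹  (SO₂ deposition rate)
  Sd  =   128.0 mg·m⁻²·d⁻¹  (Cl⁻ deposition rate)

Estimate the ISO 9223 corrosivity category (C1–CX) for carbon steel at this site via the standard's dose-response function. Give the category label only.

C5

carbon steel: T>10 °C ⇒ hinge -0.054·(16.8−10) = -0.3672
  sulphur-dioxide contribution → 59.65 μm/a
  chloride contribution → 64.68 μm/a
  total first-year rate 124.3 μm/a
124 μm/a falls in (80, 200] for carbon steel → category C5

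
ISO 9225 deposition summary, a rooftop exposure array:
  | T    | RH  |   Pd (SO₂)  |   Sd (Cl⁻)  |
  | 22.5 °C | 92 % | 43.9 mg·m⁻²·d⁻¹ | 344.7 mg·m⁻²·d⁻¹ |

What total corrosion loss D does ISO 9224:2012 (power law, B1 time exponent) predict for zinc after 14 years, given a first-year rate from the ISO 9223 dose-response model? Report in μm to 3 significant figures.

D(14) = 75.6 μm

zinc: temperature factor f = -0.071·(12.5) = -0.8875
  Pd branch = 0.0129·Pd^0.44·e^(0.046·RH+f) = 1.931 μm/a
  Cl⁻ term: 0.0175·344.7^0.57·exp(0.008·92+0.085·22.5) = 6.912
  r_corr = 1.931 + 6.912 = 8.843 μm/a
ISO 9224: D(t) = r_corr · t^b with b = 0.813 (zinc, B1)
  D(14) = 8.843 × 14^0.813 = 8.843 × 8.547 = 75.58 μm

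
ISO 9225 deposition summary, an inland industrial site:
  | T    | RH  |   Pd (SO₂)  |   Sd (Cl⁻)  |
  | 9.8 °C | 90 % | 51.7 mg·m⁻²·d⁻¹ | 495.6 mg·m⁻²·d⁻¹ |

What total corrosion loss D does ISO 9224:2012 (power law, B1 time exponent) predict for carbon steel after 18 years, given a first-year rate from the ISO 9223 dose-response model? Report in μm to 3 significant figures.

D(18) = 992 μm

carbon steel: f(T) = +0.150·(T−10) [T≤10 °C] = -0.0300
  Pd branch = 1.77·Pd^0.52·e^(0.02·RH+f) = 80.85 μm/a
  Cl⁻ term: 0.102·495.6^0.62·exp(0.033·90+0.04·9.8) = 137.9
  r_corr = 80.85 + 137.9 = 218.8 μm/a
Long-term exponent b (ISO 9224 Table 2, B1) = 0.523
  D(18) = 218.8 × 18^0.523 = 218.8 × 4.534 = 992 μm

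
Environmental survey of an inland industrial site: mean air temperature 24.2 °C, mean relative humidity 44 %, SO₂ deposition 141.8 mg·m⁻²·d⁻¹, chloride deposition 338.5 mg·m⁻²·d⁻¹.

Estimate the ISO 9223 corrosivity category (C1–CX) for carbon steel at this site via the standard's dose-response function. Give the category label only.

C4

carbon steel: f(T) = -0.054·(T−10) [T>10 °C] = -0.7668
  sulphur-dioxide contribution → 26.06 μm/a
  chloride contribution → 42.45 μm/a
  total first-year rate 68.52 μm/a
ISO 9223 Table 2 (carbon steel): 50 < 68.5 ≤ 80 μm/a ⇒ C4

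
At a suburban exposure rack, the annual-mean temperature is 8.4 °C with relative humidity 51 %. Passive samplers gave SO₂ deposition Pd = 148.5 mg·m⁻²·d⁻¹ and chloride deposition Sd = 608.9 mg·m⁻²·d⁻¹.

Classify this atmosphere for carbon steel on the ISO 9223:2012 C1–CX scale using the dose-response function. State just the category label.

carbon steel: f(T) = +0.150·(T−10) [T≤10 °C] = -0.2400
  SO₂ term: 1.77·148.5^0.52·exp(0.02·51-0.2400) = 52
  Cl⁻ term: 0.102·608.9^0.62·exp(0.033·51+0.04·8.4) = 40.91
  r_corr = 52 + 40.91 = 92.91 μm/a
ISO 9223 Table 2 (carbon steel): 80 < 92.9 ≤ 200 μm/a ⇒ C5

C5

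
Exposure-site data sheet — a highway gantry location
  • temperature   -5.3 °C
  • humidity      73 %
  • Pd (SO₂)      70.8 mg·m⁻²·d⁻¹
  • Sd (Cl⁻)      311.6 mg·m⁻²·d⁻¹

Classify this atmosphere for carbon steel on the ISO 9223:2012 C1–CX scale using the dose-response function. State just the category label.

carbon steel: T≤10 °C ⇒ hinge +0.150·(-5.3−10) = -2.2950
  Pd branch = 1.77·Pd^0.52·e^(0.02·RH+f) = 7.036 μm/a
  Sd branch = 0.102·Sd^0.62·e^(0.033·RH+0.04·T) = 32.27 μm/a
  r_corr = 7.036 + 32.27 = 39.3 μm/a
39.3 μm/a falls in (25, 50] for carbon steel → category C3

C3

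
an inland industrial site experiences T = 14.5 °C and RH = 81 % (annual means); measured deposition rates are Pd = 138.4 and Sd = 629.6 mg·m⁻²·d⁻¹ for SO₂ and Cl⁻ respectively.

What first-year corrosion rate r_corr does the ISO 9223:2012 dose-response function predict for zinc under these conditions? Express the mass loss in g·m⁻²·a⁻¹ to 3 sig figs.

zinc: T>10 °C ⇒ hinge -0.071·(14.5−10) = -0.3195
  Pd branch = 0.0129·Pd^0.44·e^(0.046·RH+f) = 3.405 μm/a
  Sd branch = 0.0175·Sd^0.57·e^(0.008·RH+0.085·T) = 4.521 μm/a
  sum: 3.405 + 4.521 → r_corr = 7.926 μm/a
Convert to mass loss: 7.926 μm/a × 7.14 g/cm³ = 56.59 g·m⁻²·a⁻¹

r_corr = 56.6 g·m⁻²·a⁻¹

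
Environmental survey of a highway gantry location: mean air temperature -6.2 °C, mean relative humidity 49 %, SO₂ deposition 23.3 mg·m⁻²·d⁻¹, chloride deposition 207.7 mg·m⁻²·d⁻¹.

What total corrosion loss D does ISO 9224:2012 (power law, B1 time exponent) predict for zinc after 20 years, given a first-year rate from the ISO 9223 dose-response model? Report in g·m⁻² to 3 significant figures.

zinc: temperature factor f = +0.038·(-16.2) = -0.6156
  SO₂ term: 0.0129·23.3^0.44·exp(0.046·49-0.6156) = 0.2653
  Sd branch = 0.0175·Sd^0.57·e^(0.008·RH+0.085·T) = 0.3201 μm/a
  sum: 0.2653 + 0.3201 → r_corr = 0.5855 μm/a
Long-term exponent b (ISO 9224 Table 2, B1) = 0.813
  D(20) = 0.5855 × 20^0.813 = 0.5855 × 11.42 = 6.687 μm
  Mass loss = 6.687 μm × 7.14 g/cm³ = 47.75 g·m⁻²

D(20) = 47.7 g·m⁻²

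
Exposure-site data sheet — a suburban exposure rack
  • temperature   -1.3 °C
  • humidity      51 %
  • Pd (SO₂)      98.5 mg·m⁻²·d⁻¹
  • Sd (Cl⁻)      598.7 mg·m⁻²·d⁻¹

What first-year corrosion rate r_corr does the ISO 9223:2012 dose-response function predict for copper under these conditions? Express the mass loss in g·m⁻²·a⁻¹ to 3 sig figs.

r_corr = 3.80 g·m⁻²·a⁻¹

copper: T≤10 °C ⇒ hinge +0.126·(-1.3−10) = -1.4238
  sulphur-dioxide contribution → 0.08531 μm/a
  chloride contribution → 0.3391 μm/a
  ⇒ r_corr(copper) = 0.4244 μm/a
Convert to mass loss: 0.4244 μm/a × 8.96 g/cm³ = 3.802 g·m⁻²·a⁻¹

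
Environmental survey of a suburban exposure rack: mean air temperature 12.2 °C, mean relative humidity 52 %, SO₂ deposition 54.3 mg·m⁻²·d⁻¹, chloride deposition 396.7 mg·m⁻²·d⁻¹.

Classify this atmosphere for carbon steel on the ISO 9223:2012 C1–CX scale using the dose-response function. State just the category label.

carbon steel: T>10 °C ⇒ hinge -0.054·(12.2−10) = -0.1188
  Pd branch = 1.77·Pd^0.52·e^(0.02·RH+f) = 35.49 μm/a
  Cl⁻ term: 0.102·396.7^0.62·exp(0.033·52+0.04·12.2) = 37.74
  sum: 35.49 + 37.74 → r_corr = 73.24 μm/a
73.2 μm/a falls in (50, 80] for carbon steel → category C4

C4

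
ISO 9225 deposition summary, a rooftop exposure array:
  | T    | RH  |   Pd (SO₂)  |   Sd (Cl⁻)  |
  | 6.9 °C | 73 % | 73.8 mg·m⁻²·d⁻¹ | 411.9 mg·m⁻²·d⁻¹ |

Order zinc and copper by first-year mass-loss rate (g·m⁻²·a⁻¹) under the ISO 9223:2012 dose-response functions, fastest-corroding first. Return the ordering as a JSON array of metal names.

["zinc", "copper"]

zinc: temperature factor f = +0.038·(-3.1) = -0.1178
  Pd branch = 0.0129·Pd^0.44·e^(0.046·RH+f) = 2.186 μm/a
  Cl⁻ term: 0.0175·411.9^0.57·exp(0.008·73+0.085·6.9) = 1.745
  r_corr = 2.186 + 1.745 = 3.931 μm/a
  mass loss = 3.931 μm/a × 7.14 g/cm³ = 28.07 g·m⁻²·a⁻¹
copper: temperature factor f = +0.126·(-3.1) = -0.3906
  SO₂ term: 0.0053·73.8^0.26·exp(0.059·73-0.3906) = 0.8144
  Sd branch = 0.01025·Sd^0.27·e^(0.036·RH+0.049·T) = 1.011 μm/a
  r_corr = 0.8144 + 1.011 = 1.826 μm/a
  mass loss = 1.826 μm/a × 8.96 g/cm³ = 16.36 g·m⁻²·a⁻¹
Ordering by g·m⁻²·a⁻¹: zinc (28.1) > copper (16.4)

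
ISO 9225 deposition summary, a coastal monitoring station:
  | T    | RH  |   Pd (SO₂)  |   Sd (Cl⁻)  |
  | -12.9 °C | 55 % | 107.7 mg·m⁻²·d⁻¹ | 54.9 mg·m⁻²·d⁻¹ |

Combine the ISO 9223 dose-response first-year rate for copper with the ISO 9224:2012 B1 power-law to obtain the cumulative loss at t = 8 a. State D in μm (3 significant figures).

D(8) = 0.568 μm

copper: f(T) = +0.126·(T−10) [T≤10 °C] = -2.8854
  sulphur-dioxide contribution → 0.02563 μm/a
  chloride contribution → 0.1164 μm/a
  ⇒ r_corr(copper) = 0.142 μm/a
Power-law: D(8) = r_corr · 8^0.667
  D(8) = 0.142 × 8^0.667 = 0.142 × 4.003 = 0.5684 μm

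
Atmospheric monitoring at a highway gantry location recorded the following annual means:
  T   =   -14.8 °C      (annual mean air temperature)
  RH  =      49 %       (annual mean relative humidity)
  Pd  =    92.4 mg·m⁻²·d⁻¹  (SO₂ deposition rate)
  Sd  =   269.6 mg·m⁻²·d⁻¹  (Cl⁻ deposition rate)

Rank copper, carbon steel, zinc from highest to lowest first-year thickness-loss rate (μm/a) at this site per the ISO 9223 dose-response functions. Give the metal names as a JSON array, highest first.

["carbon steel", "zinc", "copper"]

copper: f(T) = +0.126·(T−10) [T≤10 °C] = -3.1248
  Pd branch = 0.0053·Pd^0.26·e^(0.059·RH+f) = 0.01361 μm/a
  Sd branch = 0.01025·Sd^0.27·e^(0.036·RH+0.049·T) = 0.1313 μm/a
  sum: 0.01361 + 0.1313 → r_corr = 0.1449 μm/a
carbon steel: f(T) = +0.150·(T−10) [T≤10 °C] = -3.7200
  Pd branch = 1.77·Pd^0.52·e^(0.02·RH+f) = 1.203 μm/a
  Sd branch = 0.102·Sd^0.62·e^(0.033·RH+0.04·T) = 9.137 μm/a
  r_corr = 1.203 + 9.137 = 10.34 μm/a
zinc: temperature factor f = +0.038·(-24.8) = -0.9424
  SO₂ term: 0.0129·92.4^0.44·exp(0.046·49-0.9424) = 0.3508
  Sd branch = 0.0175·Sd^0.57·e^(0.008·RH+0.085·T) = 0.1788 μm/a
  r_corr = 0.3508 + 0.1788 = 0.5297 μm/a
Ordering by μm/a: carbon steel (10.3) > zinc (0.53) > copper (0.145)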